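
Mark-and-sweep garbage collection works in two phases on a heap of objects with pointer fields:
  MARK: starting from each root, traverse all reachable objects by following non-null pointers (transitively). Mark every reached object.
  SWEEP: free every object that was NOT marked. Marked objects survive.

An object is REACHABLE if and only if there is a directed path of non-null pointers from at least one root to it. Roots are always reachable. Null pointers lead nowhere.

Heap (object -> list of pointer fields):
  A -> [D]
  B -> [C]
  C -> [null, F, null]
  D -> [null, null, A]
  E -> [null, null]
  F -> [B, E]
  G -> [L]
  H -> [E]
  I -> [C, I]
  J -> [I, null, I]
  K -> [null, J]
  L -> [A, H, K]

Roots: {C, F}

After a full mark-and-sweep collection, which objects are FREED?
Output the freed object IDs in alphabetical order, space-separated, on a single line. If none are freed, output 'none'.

Answer: A D G H I J K L

Derivation:
Roots: C F
Mark C: refs=null F null, marked=C
Mark F: refs=B E, marked=C F
Mark B: refs=C, marked=B C F
Mark E: refs=null null, marked=B C E F
Unmarked (collected): A D G H I J K L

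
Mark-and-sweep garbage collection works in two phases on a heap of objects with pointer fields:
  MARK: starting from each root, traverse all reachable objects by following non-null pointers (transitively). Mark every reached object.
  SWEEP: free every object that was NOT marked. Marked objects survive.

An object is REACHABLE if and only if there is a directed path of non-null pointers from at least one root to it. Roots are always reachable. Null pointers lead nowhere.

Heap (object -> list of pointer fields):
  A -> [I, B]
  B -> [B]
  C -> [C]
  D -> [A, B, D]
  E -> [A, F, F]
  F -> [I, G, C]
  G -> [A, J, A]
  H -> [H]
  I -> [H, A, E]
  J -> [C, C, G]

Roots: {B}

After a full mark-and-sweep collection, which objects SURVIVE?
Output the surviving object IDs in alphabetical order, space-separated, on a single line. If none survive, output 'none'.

Roots: B
Mark B: refs=B, marked=B
Unmarked (collected): A C D E F G H I J

Answer: B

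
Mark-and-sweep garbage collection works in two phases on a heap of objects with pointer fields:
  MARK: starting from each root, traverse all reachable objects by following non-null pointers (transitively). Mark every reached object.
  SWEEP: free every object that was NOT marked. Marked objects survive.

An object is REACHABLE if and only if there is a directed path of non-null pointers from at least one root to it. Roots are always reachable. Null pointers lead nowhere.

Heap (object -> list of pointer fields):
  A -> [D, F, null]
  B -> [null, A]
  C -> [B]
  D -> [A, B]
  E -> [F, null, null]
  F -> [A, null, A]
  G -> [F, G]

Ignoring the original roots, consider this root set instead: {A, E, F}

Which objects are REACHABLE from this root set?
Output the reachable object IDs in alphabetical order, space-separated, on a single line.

Roots: A E F
Mark A: refs=D F null, marked=A
Mark E: refs=F null null, marked=A E
Mark F: refs=A null A, marked=A E F
Mark D: refs=A B, marked=A D E F
Mark B: refs=null A, marked=A B D E F
Unmarked (collected): C G

Answer: A B D E F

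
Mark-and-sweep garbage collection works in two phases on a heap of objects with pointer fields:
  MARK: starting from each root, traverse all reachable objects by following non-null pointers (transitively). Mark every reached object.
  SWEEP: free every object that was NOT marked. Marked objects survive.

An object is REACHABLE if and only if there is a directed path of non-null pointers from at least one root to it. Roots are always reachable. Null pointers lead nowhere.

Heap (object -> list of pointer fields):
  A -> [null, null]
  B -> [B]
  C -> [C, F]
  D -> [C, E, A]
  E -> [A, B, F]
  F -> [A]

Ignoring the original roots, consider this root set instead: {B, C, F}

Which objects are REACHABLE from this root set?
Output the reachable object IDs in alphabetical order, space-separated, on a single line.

Answer: A B C F

Derivation:
Roots: B C F
Mark B: refs=B, marked=B
Mark C: refs=C F, marked=B C
Mark F: refs=A, marked=B C F
Mark A: refs=null null, marked=A B C F
Unmarked (collected): D E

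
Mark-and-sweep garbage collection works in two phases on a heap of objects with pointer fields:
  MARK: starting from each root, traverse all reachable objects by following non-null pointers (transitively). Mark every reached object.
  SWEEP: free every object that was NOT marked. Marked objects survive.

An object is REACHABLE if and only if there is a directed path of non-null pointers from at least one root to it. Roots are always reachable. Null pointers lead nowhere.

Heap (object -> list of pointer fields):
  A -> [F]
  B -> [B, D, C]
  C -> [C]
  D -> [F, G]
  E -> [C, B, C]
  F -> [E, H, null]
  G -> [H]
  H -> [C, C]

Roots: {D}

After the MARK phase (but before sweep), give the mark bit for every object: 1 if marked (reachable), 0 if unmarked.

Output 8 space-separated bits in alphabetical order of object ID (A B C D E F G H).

Roots: D
Mark D: refs=F G, marked=D
Mark F: refs=E H null, marked=D F
Mark G: refs=H, marked=D F G
Mark E: refs=C B C, marked=D E F G
Mark H: refs=C C, marked=D E F G H
Mark C: refs=C, marked=C D E F G H
Mark B: refs=B D C, marked=B C D E F G H
Unmarked (collected): A

Answer: 0 1 1 1 1 1 1 1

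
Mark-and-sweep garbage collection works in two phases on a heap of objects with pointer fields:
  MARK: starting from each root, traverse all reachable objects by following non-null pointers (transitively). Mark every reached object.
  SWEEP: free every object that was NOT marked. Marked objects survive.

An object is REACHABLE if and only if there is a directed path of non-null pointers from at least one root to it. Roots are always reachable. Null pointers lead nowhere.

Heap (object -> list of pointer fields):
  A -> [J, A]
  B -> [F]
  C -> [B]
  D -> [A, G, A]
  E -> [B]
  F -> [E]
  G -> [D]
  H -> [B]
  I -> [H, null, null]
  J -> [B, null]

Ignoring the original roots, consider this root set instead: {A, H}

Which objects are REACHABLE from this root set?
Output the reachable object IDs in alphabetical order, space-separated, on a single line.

Answer: A B E F H J

Derivation:
Roots: A H
Mark A: refs=J A, marked=A
Mark H: refs=B, marked=A H
Mark J: refs=B null, marked=A H J
Mark B: refs=F, marked=A B H J
Mark F: refs=E, marked=A B F H J
Mark E: refs=B, marked=A B E F H J
Unmarked (collected): C D G I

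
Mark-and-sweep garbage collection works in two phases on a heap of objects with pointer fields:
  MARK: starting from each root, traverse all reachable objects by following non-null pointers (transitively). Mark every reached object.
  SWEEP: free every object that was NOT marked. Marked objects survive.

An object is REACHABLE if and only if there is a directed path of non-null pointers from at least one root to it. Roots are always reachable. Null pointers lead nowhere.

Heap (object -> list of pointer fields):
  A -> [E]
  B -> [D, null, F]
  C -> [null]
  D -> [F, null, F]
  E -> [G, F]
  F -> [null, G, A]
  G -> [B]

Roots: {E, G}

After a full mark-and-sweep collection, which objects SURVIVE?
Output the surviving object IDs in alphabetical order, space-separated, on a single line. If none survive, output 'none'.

Roots: E G
Mark E: refs=G F, marked=E
Mark G: refs=B, marked=E G
Mark F: refs=null G A, marked=E F G
Mark B: refs=D null F, marked=B E F G
Mark A: refs=E, marked=A B E F G
Mark D: refs=F null F, marked=A B D E F G
Unmarked (collected): C

Answer: A B D E F G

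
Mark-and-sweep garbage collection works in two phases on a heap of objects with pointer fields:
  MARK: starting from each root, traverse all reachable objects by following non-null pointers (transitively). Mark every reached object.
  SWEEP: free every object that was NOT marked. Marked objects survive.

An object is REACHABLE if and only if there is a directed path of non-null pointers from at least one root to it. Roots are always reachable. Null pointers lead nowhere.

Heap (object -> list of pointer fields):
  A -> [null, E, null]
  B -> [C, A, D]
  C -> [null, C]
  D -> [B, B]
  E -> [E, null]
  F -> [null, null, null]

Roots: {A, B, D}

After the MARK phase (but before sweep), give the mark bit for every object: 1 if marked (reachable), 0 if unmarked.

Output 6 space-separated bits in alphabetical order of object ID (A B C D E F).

Answer: 1 1 1 1 1 0

Derivation:
Roots: A B D
Mark A: refs=null E null, marked=A
Mark B: refs=C A D, marked=A B
Mark D: refs=B B, marked=A B D
Mark E: refs=E null, marked=A B D E
Mark C: refs=null C, marked=A B C D E
Unmarked (collected): F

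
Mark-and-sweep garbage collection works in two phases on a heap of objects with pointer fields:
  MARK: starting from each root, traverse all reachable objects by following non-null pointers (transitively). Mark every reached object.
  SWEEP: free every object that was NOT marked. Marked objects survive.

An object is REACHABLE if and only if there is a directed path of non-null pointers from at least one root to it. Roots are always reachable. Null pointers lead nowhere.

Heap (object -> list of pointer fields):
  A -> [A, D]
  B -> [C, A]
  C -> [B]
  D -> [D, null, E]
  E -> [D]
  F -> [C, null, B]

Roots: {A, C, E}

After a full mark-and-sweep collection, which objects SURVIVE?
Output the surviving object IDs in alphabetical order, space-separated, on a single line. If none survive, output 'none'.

Answer: A B C D E

Derivation:
Roots: A C E
Mark A: refs=A D, marked=A
Mark C: refs=B, marked=A C
Mark E: refs=D, marked=A C E
Mark D: refs=D null E, marked=A C D E
Mark B: refs=C A, marked=A B C D E
Unmarked (collected): F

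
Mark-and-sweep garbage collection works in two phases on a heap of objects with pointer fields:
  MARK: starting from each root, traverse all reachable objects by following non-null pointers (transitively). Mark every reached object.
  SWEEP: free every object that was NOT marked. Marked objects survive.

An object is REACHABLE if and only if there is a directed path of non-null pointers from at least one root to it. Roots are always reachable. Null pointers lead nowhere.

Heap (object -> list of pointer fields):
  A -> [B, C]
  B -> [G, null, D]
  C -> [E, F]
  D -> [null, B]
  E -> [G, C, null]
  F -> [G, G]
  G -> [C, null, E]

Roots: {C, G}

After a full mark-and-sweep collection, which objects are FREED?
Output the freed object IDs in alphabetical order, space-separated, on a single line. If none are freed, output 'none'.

Roots: C G
Mark C: refs=E F, marked=C
Mark G: refs=C null E, marked=C G
Mark E: refs=G C null, marked=C E G
Mark F: refs=G G, marked=C E F G
Unmarked (collected): A B D

Answer: A B D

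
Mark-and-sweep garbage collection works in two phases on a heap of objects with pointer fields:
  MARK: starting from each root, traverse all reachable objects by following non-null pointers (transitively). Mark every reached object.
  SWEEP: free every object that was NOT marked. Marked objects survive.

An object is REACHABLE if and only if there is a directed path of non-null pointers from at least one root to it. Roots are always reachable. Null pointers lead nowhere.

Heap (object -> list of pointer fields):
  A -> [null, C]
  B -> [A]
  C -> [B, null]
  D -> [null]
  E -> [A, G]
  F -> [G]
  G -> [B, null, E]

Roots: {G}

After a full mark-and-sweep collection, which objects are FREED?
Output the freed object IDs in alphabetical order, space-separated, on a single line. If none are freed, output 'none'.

Roots: G
Mark G: refs=B null E, marked=G
Mark B: refs=A, marked=B G
Mark E: refs=A G, marked=B E G
Mark A: refs=null C, marked=A B E G
Mark C: refs=B null, marked=A B C E G
Unmarked (collected): D F

Answer: D F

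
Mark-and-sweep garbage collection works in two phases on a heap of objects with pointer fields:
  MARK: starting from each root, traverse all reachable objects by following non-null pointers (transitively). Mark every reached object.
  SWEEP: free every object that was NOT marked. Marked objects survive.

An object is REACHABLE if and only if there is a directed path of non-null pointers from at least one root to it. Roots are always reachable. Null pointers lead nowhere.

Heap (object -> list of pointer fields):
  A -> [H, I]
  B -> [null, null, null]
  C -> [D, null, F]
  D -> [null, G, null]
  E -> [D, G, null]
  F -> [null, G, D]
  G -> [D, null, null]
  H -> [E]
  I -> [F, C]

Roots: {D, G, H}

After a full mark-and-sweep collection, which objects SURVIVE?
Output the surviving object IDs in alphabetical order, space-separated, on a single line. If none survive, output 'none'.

Answer: D E G H

Derivation:
Roots: D G H
Mark D: refs=null G null, marked=D
Mark G: refs=D null null, marked=D G
Mark H: refs=E, marked=D G H
Mark E: refs=D G null, marked=D E G H
Unmarked (collected): A B C F I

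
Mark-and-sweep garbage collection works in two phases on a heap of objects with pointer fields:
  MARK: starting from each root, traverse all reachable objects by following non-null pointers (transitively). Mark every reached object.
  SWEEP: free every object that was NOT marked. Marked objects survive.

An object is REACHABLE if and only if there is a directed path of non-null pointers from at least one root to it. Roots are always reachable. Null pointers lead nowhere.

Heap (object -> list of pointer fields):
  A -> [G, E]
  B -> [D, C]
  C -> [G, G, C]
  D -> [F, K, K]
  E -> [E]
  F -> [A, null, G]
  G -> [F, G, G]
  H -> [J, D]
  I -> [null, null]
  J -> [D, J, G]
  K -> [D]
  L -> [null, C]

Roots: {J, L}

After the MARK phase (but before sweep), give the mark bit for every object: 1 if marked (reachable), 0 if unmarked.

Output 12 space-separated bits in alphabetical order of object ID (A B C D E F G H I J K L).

Roots: J L
Mark J: refs=D J G, marked=J
Mark L: refs=null C, marked=J L
Mark D: refs=F K K, marked=D J L
Mark G: refs=F G G, marked=D G J L
Mark C: refs=G G C, marked=C D G J L
Mark F: refs=A null G, marked=C D F G J L
Mark K: refs=D, marked=C D F G J K L
Mark A: refs=G E, marked=A C D F G J K L
Mark E: refs=E, marked=A C D E F G J K L
Unmarked (collected): B H I

Answer: 1 0 1 1 1 1 1 0 0 1 1 1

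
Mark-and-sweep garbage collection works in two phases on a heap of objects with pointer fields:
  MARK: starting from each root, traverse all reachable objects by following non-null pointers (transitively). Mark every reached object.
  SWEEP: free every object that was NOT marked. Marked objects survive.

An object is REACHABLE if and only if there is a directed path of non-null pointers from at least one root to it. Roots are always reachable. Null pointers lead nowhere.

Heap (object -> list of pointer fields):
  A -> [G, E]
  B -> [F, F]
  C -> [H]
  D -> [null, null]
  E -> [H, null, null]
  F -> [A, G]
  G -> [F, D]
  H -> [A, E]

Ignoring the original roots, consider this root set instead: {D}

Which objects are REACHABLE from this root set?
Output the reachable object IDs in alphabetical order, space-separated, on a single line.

Answer: D

Derivation:
Roots: D
Mark D: refs=null null, marked=D
Unmarked (collected): A B C E F G H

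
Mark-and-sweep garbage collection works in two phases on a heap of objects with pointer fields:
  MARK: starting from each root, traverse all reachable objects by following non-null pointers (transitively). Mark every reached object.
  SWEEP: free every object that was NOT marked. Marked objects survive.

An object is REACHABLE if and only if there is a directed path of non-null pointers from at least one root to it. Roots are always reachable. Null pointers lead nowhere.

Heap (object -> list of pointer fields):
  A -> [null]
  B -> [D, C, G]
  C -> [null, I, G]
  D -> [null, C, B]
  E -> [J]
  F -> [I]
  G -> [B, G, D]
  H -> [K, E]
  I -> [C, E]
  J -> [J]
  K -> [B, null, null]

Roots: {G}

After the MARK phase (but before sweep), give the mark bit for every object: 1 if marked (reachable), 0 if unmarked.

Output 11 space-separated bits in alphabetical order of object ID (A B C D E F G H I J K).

Answer: 0 1 1 1 1 0 1 0 1 1 0

Derivation:
Roots: G
Mark G: refs=B G D, marked=G
Mark B: refs=D C G, marked=B G
Mark D: refs=null C B, marked=B D G
Mark C: refs=null I G, marked=B C D G
Mark I: refs=C E, marked=B C D G I
Mark E: refs=J, marked=B C D E G I
Mark J: refs=J, marked=B C D E G I J
Unmarked (collected): A F H K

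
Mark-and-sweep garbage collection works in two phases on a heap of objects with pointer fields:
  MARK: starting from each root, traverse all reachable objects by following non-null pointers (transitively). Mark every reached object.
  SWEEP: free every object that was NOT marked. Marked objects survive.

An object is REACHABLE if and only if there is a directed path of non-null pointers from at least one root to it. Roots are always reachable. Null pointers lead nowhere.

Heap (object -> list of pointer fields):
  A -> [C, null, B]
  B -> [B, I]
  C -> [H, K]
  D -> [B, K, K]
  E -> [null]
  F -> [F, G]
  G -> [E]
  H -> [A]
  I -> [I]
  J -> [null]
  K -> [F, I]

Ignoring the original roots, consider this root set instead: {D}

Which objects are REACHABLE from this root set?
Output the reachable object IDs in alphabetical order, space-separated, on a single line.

Answer: B D E F G I K

Derivation:
Roots: D
Mark D: refs=B K K, marked=D
Mark B: refs=B I, marked=B D
Mark K: refs=F I, marked=B D K
Mark I: refs=I, marked=B D I K
Mark F: refs=F G, marked=B D F I K
Mark G: refs=E, marked=B D F G I K
Mark E: refs=null, marked=B D E F G I K
Unmarked (collected): A C H J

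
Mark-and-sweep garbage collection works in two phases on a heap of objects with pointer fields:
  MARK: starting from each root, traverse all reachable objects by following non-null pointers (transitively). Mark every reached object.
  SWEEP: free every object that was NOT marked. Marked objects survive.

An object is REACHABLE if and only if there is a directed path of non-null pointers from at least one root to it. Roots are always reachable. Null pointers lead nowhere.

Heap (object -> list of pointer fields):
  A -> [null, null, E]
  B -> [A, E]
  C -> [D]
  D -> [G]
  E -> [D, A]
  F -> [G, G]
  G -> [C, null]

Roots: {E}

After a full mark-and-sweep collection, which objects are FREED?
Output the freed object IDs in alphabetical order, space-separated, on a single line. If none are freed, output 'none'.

Roots: E
Mark E: refs=D A, marked=E
Mark D: refs=G, marked=D E
Mark A: refs=null null E, marked=A D E
Mark G: refs=C null, marked=A D E G
Mark C: refs=D, marked=A C D E G
Unmarked (collected): B F

Answer: B F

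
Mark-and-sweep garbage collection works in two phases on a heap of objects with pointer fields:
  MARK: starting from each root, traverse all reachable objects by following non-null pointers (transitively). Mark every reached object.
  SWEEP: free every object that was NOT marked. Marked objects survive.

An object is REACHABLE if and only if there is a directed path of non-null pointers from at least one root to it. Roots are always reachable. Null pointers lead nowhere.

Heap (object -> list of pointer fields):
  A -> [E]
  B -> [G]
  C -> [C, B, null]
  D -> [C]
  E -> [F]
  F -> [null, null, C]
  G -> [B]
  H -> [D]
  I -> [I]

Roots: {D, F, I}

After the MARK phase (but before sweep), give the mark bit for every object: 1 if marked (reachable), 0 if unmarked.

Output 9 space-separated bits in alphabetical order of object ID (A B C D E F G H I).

Answer: 0 1 1 1 0 1 1 0 1

Derivation:
Roots: D F I
Mark D: refs=C, marked=D
Mark F: refs=null null C, marked=D F
Mark I: refs=I, marked=D F I
Mark C: refs=C B null, marked=C D F I
Mark B: refs=G, marked=B C D F I
Mark G: refs=B, marked=B C D F G I
Unmarked (collected): A E H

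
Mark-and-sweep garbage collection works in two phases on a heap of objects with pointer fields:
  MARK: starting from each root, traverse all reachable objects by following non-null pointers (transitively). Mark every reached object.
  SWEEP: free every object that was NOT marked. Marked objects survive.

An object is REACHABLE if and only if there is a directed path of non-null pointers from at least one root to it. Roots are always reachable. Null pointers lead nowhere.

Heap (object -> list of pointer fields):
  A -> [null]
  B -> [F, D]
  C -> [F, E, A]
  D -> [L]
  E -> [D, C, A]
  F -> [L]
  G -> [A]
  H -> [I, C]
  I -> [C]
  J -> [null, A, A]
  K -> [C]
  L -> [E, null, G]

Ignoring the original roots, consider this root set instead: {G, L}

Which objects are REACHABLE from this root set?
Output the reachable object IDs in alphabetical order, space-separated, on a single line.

Roots: G L
Mark G: refs=A, marked=G
Mark L: refs=E null G, marked=G L
Mark A: refs=null, marked=A G L
Mark E: refs=D C A, marked=A E G L
Mark D: refs=L, marked=A D E G L
Mark C: refs=F E A, marked=A C D E G L
Mark F: refs=L, marked=A C D E F G L
Unmarked (collected): B H I J K

Answer: A C D E F G L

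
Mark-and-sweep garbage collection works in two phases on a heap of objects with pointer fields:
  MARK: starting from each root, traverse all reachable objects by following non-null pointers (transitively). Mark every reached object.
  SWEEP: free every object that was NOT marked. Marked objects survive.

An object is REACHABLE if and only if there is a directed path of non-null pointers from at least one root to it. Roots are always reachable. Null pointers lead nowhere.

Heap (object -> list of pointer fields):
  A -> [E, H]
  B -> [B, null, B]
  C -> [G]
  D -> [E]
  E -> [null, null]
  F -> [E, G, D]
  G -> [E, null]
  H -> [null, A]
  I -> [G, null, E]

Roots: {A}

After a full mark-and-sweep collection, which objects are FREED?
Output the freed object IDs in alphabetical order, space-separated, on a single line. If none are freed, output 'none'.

Answer: B C D F G I

Derivation:
Roots: A
Mark A: refs=E H, marked=A
Mark E: refs=null null, marked=A E
Mark H: refs=null A, marked=A E H
Unmarked (collected): B C D F G I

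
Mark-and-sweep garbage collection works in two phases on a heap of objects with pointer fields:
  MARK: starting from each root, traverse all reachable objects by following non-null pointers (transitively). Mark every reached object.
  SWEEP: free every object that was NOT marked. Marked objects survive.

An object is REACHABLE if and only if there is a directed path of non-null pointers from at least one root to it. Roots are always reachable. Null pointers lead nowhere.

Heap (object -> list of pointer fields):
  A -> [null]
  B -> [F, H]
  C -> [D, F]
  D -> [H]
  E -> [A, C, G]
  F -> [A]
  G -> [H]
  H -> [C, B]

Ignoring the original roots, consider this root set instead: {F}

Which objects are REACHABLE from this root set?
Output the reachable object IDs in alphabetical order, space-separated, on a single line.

Answer: A F

Derivation:
Roots: F
Mark F: refs=A, marked=F
Mark A: refs=null, marked=A F
Unmarked (collected): B C D E G H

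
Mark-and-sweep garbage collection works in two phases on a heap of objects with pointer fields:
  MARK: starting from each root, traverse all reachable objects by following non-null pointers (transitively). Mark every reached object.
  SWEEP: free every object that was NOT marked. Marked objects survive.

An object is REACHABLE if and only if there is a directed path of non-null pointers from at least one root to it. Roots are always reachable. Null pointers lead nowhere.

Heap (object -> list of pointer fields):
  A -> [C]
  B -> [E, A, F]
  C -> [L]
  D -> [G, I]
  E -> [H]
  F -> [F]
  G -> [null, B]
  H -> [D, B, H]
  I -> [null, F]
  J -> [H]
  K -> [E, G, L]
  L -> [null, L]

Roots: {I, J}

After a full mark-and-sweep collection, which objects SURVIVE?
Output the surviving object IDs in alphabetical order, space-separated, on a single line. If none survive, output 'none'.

Answer: A B C D E F G H I J L

Derivation:
Roots: I J
Mark I: refs=null F, marked=I
Mark J: refs=H, marked=I J
Mark F: refs=F, marked=F I J
Mark H: refs=D B H, marked=F H I J
Mark D: refs=G I, marked=D F H I J
Mark B: refs=E A F, marked=B D F H I J
Mark G: refs=null B, marked=B D F G H I J
Mark E: refs=H, marked=B D E F G H I J
Mark A: refs=C, marked=A B D E F G H I J
Mark C: refs=L, marked=A B C D E F G H I J
Mark L: refs=null L, marked=A B C D E F G H I J L
Unmarked (collected): K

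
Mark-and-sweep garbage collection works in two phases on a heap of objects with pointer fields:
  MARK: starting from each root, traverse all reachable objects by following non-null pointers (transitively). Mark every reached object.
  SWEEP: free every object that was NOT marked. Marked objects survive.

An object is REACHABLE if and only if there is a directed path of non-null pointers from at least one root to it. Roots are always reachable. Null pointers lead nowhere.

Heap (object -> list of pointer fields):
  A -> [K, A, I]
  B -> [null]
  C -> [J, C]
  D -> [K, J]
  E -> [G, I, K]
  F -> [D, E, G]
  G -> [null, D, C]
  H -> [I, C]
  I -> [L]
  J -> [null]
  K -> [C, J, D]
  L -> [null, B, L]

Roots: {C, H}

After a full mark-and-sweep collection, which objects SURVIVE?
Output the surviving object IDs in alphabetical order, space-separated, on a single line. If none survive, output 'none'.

Answer: B C H I J L

Derivation:
Roots: C H
Mark C: refs=J C, marked=C
Mark H: refs=I C, marked=C H
Mark J: refs=null, marked=C H J
Mark I: refs=L, marked=C H I J
Mark L: refs=null B L, marked=C H I J L
Mark B: refs=null, marked=B C H I J L
Unmarked (collected): A D E F G K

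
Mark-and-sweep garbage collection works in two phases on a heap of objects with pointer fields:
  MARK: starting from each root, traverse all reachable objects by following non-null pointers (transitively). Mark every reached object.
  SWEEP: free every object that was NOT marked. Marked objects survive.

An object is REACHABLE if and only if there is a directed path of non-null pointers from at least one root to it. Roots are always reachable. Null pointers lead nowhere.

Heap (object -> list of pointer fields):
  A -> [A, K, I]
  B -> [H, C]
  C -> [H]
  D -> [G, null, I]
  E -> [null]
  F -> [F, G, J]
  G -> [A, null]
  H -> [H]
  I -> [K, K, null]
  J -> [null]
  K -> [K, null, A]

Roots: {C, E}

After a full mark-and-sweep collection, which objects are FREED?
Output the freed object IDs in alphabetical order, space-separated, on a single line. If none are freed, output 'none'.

Answer: A B D F G I J K

Derivation:
Roots: C E
Mark C: refs=H, marked=C
Mark E: refs=null, marked=C E
Mark H: refs=H, marked=C E H
Unmarked (collected): A B D F G I J K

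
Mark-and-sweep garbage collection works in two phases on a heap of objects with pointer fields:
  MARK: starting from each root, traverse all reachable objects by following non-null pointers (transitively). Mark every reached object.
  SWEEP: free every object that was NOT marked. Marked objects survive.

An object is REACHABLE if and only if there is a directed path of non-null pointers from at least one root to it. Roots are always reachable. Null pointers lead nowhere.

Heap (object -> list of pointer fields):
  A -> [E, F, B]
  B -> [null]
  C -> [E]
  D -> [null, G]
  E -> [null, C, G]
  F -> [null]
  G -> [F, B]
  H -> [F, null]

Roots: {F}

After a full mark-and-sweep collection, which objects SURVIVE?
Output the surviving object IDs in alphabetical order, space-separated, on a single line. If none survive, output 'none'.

Answer: F

Derivation:
Roots: F
Mark F: refs=null, marked=F
Unmarked (collected): A B C D E G H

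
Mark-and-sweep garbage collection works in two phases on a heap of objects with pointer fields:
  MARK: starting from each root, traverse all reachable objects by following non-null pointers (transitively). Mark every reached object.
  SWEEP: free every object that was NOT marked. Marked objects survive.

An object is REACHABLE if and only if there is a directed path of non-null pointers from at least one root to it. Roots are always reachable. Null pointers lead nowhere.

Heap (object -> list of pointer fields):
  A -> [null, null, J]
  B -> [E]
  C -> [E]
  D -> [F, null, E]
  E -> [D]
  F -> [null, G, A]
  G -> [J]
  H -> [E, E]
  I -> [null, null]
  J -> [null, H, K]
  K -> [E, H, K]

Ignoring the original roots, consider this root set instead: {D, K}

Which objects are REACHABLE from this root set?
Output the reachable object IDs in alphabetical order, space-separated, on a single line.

Answer: A D E F G H J K

Derivation:
Roots: D K
Mark D: refs=F null E, marked=D
Mark K: refs=E H K, marked=D K
Mark F: refs=null G A, marked=D F K
Mark E: refs=D, marked=D E F K
Mark H: refs=E E, marked=D E F H K
Mark G: refs=J, marked=D E F G H K
Mark A: refs=null null J, marked=A D E F G H K
Mark J: refs=null H K, marked=A D E F G H J K
Unmarked (collected): B C I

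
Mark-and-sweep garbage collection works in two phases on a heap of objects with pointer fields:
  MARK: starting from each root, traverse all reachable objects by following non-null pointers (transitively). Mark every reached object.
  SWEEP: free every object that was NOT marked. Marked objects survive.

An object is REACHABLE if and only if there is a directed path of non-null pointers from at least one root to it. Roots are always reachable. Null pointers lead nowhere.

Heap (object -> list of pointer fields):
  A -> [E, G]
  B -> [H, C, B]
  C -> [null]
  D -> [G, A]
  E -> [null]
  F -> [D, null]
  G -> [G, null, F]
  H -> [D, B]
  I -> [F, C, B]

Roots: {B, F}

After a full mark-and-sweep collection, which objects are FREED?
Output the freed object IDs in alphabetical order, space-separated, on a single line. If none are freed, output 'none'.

Roots: B F
Mark B: refs=H C B, marked=B
Mark F: refs=D null, marked=B F
Mark H: refs=D B, marked=B F H
Mark C: refs=null, marked=B C F H
Mark D: refs=G A, marked=B C D F H
Mark G: refs=G null F, marked=B C D F G H
Mark A: refs=E G, marked=A B C D F G H
Mark E: refs=null, marked=A B C D E F G H
Unmarked (collected): I

Answer: I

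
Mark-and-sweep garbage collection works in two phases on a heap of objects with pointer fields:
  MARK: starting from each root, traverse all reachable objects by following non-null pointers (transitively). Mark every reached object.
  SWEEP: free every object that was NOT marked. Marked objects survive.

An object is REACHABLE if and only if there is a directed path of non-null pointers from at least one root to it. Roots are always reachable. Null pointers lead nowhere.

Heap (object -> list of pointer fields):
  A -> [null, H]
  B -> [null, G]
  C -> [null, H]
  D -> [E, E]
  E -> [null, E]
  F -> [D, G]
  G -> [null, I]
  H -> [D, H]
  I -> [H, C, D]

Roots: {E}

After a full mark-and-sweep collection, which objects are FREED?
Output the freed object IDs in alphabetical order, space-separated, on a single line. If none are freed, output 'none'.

Answer: A B C D F G H I

Derivation:
Roots: E
Mark E: refs=null E, marked=E
Unmarked (collected): A B C D F G H I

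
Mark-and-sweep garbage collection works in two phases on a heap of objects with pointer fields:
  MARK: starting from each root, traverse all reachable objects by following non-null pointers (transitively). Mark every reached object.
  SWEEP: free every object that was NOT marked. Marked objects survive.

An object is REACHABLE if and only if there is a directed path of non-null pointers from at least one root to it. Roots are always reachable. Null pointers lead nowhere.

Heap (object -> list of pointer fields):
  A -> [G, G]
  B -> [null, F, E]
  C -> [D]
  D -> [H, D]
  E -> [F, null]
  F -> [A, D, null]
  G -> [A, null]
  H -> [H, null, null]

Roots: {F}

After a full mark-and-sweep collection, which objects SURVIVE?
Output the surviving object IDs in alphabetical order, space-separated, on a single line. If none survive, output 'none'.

Answer: A D F G H

Derivation:
Roots: F
Mark F: refs=A D null, marked=F
Mark A: refs=G G, marked=A F
Mark D: refs=H D, marked=A D F
Mark G: refs=A null, marked=A D F G
Mark H: refs=H null null, marked=A D F G H
Unmarked (collected): B C E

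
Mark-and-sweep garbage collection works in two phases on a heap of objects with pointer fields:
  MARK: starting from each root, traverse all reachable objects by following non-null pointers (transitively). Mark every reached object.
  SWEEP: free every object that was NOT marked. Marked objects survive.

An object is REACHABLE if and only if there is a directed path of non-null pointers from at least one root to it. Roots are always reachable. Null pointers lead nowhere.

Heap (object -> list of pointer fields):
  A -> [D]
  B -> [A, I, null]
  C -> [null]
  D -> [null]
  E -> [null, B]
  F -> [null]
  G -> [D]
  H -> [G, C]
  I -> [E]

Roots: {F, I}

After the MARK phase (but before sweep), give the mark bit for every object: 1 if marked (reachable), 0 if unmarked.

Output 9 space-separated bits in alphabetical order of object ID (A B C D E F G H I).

Answer: 1 1 0 1 1 1 0 0 1

Derivation:
Roots: F I
Mark F: refs=null, marked=F
Mark I: refs=E, marked=F I
Mark E: refs=null B, marked=E F I
Mark B: refs=A I null, marked=B E F I
Mark A: refs=D, marked=A B E F I
Mark D: refs=null, marked=A B D E F I
Unmarked (collected): C G H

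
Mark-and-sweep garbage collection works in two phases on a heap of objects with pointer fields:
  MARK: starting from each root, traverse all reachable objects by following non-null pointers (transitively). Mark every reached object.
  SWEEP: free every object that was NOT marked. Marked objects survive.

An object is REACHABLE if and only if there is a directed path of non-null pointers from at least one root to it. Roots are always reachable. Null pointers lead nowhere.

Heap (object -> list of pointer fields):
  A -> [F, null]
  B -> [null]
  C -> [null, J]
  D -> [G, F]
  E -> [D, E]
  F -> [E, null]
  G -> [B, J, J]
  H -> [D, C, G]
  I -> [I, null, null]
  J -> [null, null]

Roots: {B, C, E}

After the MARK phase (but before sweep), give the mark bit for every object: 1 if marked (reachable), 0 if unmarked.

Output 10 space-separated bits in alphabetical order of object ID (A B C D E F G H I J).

Answer: 0 1 1 1 1 1 1 0 0 1

Derivation:
Roots: B C E
Mark B: refs=null, marked=B
Mark C: refs=null J, marked=B C
Mark E: refs=D E, marked=B C E
Mark J: refs=null null, marked=B C E J
Mark D: refs=G F, marked=B C D E J
Mark G: refs=B J J, marked=B C D E G J
Mark F: refs=E null, marked=B C D E F G J
Unmarked (collected): A H I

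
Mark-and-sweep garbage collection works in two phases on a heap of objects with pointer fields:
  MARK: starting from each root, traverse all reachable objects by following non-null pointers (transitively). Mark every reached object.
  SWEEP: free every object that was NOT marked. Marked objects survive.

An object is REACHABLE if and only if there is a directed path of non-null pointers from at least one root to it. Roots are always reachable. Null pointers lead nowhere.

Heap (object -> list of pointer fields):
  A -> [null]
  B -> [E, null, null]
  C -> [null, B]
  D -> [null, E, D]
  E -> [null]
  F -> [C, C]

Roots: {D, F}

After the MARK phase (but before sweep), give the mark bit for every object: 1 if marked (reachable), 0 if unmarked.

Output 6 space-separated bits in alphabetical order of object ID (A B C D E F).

Roots: D F
Mark D: refs=null E D, marked=D
Mark F: refs=C C, marked=D F
Mark E: refs=null, marked=D E F
Mark C: refs=null B, marked=C D E F
Mark B: refs=E null null, marked=B C D E F
Unmarked (collected): A

Answer: 0 1 1 1 1 1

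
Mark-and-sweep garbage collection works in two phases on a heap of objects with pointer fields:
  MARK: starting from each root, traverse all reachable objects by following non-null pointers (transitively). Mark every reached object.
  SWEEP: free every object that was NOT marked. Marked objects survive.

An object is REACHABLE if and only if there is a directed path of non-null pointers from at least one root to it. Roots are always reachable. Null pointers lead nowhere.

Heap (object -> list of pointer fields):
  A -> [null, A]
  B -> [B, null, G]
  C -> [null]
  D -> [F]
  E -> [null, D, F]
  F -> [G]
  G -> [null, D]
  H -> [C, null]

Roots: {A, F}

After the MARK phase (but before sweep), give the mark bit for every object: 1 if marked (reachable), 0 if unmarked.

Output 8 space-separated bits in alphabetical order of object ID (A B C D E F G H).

Answer: 1 0 0 1 0 1 1 0

Derivation:
Roots: A F
Mark A: refs=null A, marked=A
Mark F: refs=G, marked=A F
Mark G: refs=null D, marked=A F G
Mark D: refs=F, marked=A D F G
Unmarked (collected): B C E H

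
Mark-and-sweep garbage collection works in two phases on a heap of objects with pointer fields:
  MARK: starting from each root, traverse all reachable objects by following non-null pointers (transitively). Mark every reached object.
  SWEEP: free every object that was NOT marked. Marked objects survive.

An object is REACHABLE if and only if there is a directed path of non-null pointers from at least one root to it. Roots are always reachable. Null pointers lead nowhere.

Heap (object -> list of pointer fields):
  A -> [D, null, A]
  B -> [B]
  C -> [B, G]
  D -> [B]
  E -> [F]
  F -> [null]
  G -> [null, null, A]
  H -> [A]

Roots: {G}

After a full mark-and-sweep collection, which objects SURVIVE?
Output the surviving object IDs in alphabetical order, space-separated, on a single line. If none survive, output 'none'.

Roots: G
Mark G: refs=null null A, marked=G
Mark A: refs=D null A, marked=A G
Mark D: refs=B, marked=A D G
Mark B: refs=B, marked=A B D G
Unmarked (collected): C E F H

Answer: A B D G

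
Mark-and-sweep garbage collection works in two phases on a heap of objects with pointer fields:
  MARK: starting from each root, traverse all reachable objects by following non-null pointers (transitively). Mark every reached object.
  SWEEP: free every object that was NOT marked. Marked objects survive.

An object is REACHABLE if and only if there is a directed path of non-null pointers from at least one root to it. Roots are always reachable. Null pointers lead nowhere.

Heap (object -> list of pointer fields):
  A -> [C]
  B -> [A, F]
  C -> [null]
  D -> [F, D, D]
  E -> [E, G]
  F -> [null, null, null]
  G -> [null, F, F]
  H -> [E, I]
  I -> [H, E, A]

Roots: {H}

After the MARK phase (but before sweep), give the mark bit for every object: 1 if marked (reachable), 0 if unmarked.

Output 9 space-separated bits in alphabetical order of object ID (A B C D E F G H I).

Roots: H
Mark H: refs=E I, marked=H
Mark E: refs=E G, marked=E H
Mark I: refs=H E A, marked=E H I
Mark G: refs=null F F, marked=E G H I
Mark A: refs=C, marked=A E G H I
Mark F: refs=null null null, marked=A E F G H I
Mark C: refs=null, marked=A C E F G H I
Unmarked (collected): B D

Answer: 1 0 1 0 1 1 1 1 1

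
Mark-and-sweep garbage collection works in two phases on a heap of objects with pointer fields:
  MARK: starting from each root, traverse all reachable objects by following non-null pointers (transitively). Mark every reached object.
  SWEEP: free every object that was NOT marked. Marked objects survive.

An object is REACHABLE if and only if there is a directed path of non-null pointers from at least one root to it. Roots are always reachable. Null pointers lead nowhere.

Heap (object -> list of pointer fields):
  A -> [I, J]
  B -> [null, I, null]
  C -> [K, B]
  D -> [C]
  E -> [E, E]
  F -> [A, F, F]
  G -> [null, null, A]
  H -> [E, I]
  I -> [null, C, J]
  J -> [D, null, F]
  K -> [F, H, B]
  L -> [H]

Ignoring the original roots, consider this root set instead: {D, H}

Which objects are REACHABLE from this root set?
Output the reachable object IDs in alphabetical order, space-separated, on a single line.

Answer: A B C D E F H I J K

Derivation:
Roots: D H
Mark D: refs=C, marked=D
Mark H: refs=E I, marked=D H
Mark C: refs=K B, marked=C D H
Mark E: refs=E E, marked=C D E H
Mark I: refs=null C J, marked=C D E H I
Mark K: refs=F H B, marked=C D E H I K
Mark B: refs=null I null, marked=B C D E H I K
Mark J: refs=D null F, marked=B C D E H I J K
Mark F: refs=A F F, marked=B C D E F H I J K
Mark A: refs=I J, marked=A B C D E F H I J K
Unmarked (collected): G L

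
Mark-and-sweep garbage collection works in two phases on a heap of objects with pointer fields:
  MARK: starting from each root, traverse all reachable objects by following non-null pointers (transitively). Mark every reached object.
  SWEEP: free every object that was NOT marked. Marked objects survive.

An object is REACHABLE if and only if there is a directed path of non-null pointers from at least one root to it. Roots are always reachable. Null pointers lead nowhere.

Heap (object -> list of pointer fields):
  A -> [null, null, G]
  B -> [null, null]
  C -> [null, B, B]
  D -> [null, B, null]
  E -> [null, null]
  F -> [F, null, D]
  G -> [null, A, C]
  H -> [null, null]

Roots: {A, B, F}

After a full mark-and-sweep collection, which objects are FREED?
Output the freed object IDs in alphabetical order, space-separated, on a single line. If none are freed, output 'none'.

Answer: E H

Derivation:
Roots: A B F
Mark A: refs=null null G, marked=A
Mark B: refs=null null, marked=A B
Mark F: refs=F null D, marked=A B F
Mark G: refs=null A C, marked=A B F G
Mark D: refs=null B null, marked=A B D F G
Mark C: refs=null B B, marked=A B C D F G
Unmarked (collected): E H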